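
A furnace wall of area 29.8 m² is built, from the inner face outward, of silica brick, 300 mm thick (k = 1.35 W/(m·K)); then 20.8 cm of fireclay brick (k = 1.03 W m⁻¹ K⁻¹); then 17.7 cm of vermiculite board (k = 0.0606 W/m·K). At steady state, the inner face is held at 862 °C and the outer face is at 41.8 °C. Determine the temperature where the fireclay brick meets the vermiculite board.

T = 758 °C

Resistance network (inner→outer):
  R_silica brick = L/(kA) = 0.300/(1.35·29.8) = 0.007457 K/W
  R_fireclay brick = L/(kA) = 0.208/(1.03·29.8) = 0.006777 K/W
  R_vermiculite board = L/(kA) = 0.177/(0.0606·29.8) = 0.09801 K/W
ΣR = 0.007457 + 0.006777 + 0.09801 = 0.1122 K/W
Q = ΔT/ΣR = (862 °C − 41.8 °C)/0.1122 = 7310 W
From the inner boundary to the fireclay brick/vermiculite board interface, ΣR_partial = 0.01423 K/W.
T_interface = T_in − Q·ΣR_partial = 862 °C − (7310)(0.01423) = 758 °C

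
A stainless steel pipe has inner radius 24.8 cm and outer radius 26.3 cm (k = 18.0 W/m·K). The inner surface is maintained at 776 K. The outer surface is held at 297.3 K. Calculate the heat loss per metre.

Q' = 922 kW/m

Q' = 2πk·ΔT/ln(r₂/r₁) = 2π × 18.0 × 478.7 / ln(0.263/0.248) = 9.22×10^5 W/m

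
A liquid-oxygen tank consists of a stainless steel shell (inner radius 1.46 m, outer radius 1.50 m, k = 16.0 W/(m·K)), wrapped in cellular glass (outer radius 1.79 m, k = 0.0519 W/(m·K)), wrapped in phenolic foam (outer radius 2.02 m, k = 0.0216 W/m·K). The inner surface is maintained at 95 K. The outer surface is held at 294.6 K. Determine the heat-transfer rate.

Treat each layer as a resistance in series:
  R_stainless steel = (1/1.46 − 1/1.50)/(4πk) = 0.01826/(4π·16.0) = 9.084×10^-5 K/W
  R_cellular glass = (1/1.50 − 1/1.79)/(4πk) = 0.1080/(4π·0.0519) = 0.1656 K/W
  R_phenolic foam = (1/1.79 − 1/2.02)/(4πk) = 0.06361/(4π·0.0216) = 0.2343 K/W
ΣR = 9.084×10^-5 + 0.1656 + 0.2343 = 0.4000 K/W
Q = ΔT/ΣR = (95 K − 294.6 K)/0.4000 = -499 W
(Negative Q ⇒ heat flows inward; heat gain = 499 W.)

Q = 499 W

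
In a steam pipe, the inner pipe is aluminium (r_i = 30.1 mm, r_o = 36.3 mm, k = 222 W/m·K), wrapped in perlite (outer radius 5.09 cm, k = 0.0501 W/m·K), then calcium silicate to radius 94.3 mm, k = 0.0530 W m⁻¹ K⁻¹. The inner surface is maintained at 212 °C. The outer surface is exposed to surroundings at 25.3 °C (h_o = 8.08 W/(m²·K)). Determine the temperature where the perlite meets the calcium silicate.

T = 148 °C

Resistance network (inner→outer):
  R'_aluminium = ln(0.0363/0.0301)/(2πk) = 0.1873/(2π·222) = 1.343×10^-4 m·K/W
  R'_perlite = ln(0.0509/0.0363)/(2πk) = 0.3380/(2π·0.0501) = 1.074 m·K/W
  R'_calcium silicate = ln(0.0943/0.0509)/(2πk) = 0.6166/(2π·0.0530) = 1.852 m·K/W
  R'_conv,out = 1/(2πr h) = 1/(2π·0.0943·8.08) = 0.2089 m·K/W
ΣR = 1.343×10^-4 + 1.074 + 1.852 + 0.2089 = 3.135 m·K/W
Q' = ΔT/ΣR = (212 °C − 25.3 °C)/3.135 = 59.55 W/m
From the inner boundary to the perlite/calcium silicate interface, ΣR_partial = 1.074 m·K/W.
T_interface = T_in − Q'·ΣR_partial = 212 °C − (59.55)(1.074) = 148 °C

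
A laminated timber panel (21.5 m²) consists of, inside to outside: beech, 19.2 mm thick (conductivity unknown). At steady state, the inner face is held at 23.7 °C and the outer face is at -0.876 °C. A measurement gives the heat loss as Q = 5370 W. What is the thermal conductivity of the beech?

ΣR = ΔT/Q = |23.7 − -0.876|/5370 = 0.004577 K/W
L/(kA) = 0.004577 ⇒ k = 0.0192/(0.004577·21.5) = 0.195 W/m·K

k = 0.195 W/m·K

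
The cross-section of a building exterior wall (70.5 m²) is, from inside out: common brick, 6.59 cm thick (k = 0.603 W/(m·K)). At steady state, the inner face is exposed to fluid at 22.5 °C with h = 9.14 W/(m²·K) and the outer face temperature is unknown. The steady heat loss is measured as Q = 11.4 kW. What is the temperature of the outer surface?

Sum the resistances:
  R_conv,in = 1/(hA) = 1/(9.14·70.5) = 0.001552 K/W
  R_common brick = L/(kA) = 0.0659/(0.603·70.5) = 0.001550 K/W
ΣR = 0.003102 K/W
ΔT = Q·ΣR = 11400 × 0.003102 = 35.36 K
Heat flows outward, so T_out = T_in − ΔT = 22.5 − 35.36 = -12.9 °C

T_out = -12.9 °C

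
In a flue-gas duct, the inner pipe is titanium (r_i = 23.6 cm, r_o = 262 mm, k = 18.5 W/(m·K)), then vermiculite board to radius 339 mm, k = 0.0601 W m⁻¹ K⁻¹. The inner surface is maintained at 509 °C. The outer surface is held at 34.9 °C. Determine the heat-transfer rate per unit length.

Treat each layer as a resistance in series:
  R'_titanium = ln(0.262/0.236)/(2πk) = 0.1045/(2π·18.5) = 8.991×10^-4 m·K/W
  R'_vermiculite board = ln(0.339/0.262)/(2πk) = 0.2577/(2π·0.0601) = 0.6823 m·K/W
ΣR = 8.991×10^-4 + 0.6823 = 0.6832 m·K/W
Q' = ΔT/ΣR = (509 °C − 34.9 °C)/0.6832 = 694 W/m

Q' = 694 W/m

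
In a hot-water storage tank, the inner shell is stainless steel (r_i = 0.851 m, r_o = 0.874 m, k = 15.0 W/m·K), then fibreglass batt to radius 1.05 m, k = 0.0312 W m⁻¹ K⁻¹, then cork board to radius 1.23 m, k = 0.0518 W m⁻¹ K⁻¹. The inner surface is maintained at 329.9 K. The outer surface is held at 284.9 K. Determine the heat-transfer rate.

Q = 64.0 W

Series thermal resistances, inner to outer:
  R_stainless steel = (1/0.851 − 1/0.874)/(4πk) = 0.03092/(4π·15.0) = 1.641×10^-4 K/W
  R_fibreglass batt = (1/0.874 − 1/1.05)/(4πk) = 0.1918/(4π·0.0312) = 0.4892 K/W
  R_cork board = (1/1.05 − 1/1.23)/(4πk) = 0.1394/(4π·0.0518) = 0.2141 K/W
ΣR = 1.641×10^-4 + 0.4892 + 0.2141 = 0.7035 K/W
Q = ΔT/ΣR = (329.9 K − 284.9 K)/0.7035 = 64.0 W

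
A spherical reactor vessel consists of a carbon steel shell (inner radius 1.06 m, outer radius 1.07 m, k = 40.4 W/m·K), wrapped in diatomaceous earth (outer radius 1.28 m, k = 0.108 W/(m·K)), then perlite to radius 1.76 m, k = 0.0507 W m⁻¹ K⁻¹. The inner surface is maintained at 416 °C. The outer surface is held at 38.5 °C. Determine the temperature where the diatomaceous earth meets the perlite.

T = 321 °C

Treat each layer as a resistance in series:
  R_carbon steel = (1/1.06 − 1/1.07)/(4πk) = 0.008817/(4π·40.4) = 1.737×10^-5 K/W
  R_diatomaceous earth = (1/1.07 − 1/1.28)/(4πk) = 0.1533/(4π·0.108) = 0.1130 K/W
  R_perlite = (1/1.28 − 1/1.76)/(4πk) = 0.2131/(4π·0.0507) = 0.3344 K/W
ΣR = 1.737×10^-5 + 0.1130 + 0.3344 = 0.4474 K/W
Q = ΔT/ΣR = (416 °C − 38.5 °C)/0.4474 = 843.8 W
From the inner boundary to the diatomaceous earth/perlite interface, ΣR_partial = 0.1130 K/W.
T_interface = T_in − Q·ΣR_partial = 416 °C − (843.8)(0.1130) = 321 °C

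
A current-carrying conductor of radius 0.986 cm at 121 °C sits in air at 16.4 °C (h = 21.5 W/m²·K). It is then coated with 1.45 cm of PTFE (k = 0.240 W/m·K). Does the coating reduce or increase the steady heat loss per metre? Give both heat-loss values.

Critical radius for a cylinder: r_cr = k/h = 0.0112 m = 1.12 cm.
Outer radius after coating: r₂ = 0.00986 + 0.0145 = 0.02436 m.
r₁ < r_cr < r₂: heat loss rises to a maximum at r_cr then falls. Whether the coating helps depends on whether Q(r₂) has dropped back below Q(r₁).
Bare: R = 1/(2πr₁h) = 0.7508 m·K/W; Q = 104.6/0.7508 = 139 W/m.
Coated: R = R_cond + R_conv = 0.9037 m·K/W; Q = 104.6/0.9037 = 116 W/m.

reduces: 139 → 116 W/m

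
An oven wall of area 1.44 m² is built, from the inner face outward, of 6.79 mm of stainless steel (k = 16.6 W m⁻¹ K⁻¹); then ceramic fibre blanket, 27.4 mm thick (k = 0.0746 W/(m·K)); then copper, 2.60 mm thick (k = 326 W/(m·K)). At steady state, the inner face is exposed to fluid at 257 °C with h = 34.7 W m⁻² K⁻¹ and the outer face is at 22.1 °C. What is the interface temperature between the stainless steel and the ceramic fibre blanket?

T = 240 °C

Series thermal resistances, inner to outer:
  R_conv,in = 1/(hA) = 1/(34.7·1.44) = 0.02001 K/W
  R_stainless steel = L/(kA) = 0.00679/(16.6·1.44) = 2.841×10^-4 K/W
  R_ceramic fibre blanket = L/(kA) = 0.0274/(0.0746·1.44) = 0.2551 K/W
  R_copper = L/(kA) = 0.00260/(326·1.44) = 5.539×10^-6 K/W
ΣR = 0.02001 + 2.841×10^-4 + 0.2551 + 5.539×10^-6 = 0.2754 K/W
Q = ΔT/ΣR = (257 °C − 22.1 °C)/0.2754 = 852.9 W
From the inner boundary to the stainless steel/ceramic fibre blanket interface, ΣR_partial = 0.02029 K/W.
T_interface = T_in − Q·ΣR_partial = 257 °C − (852.9)(0.02029) = 240 °C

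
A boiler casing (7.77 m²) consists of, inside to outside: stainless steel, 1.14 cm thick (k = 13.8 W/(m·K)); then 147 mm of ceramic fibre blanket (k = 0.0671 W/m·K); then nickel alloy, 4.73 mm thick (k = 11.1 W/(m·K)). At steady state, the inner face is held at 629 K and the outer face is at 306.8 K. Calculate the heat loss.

Q = 1140 W

Treat each layer as a resistance in series:
  R_stainless steel = L/(kA) = 0.0114/(13.8·7.77) = 1.063×10^-4 K/W
  R_ceramic fibre blanket = L/(kA) = 0.147/(0.0671·7.77) = 0.2820 K/W
  R_nickel alloy = L/(kA) = 0.00473/(11.1·7.77) = 5.484×10^-5 K/W
ΣR = 1.063×10^-4 + 0.2820 + 5.484×10^-5 = 0.2822 K/W
Q = ΔT/ΣR = (629 K − 306.8 K)/0.2822 = 1140 W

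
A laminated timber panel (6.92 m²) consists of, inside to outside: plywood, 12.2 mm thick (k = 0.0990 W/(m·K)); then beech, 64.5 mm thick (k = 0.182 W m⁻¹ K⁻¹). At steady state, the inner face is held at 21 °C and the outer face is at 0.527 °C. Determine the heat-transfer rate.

Q = 297 W

Series thermal resistances, inner to outer:
  R_plywood = L/(kA) = 0.0122/(0.0990·6.92) = 0.01781 K/W
  R_beech = L/(kA) = 0.0645/(0.182·6.92) = 0.05121 K/W
ΣR = 0.01781 + 0.05121 = 0.06902 K/W
Q = ΔT/ΣR = (21 °C − 0.527 °C)/0.06902 = 297 W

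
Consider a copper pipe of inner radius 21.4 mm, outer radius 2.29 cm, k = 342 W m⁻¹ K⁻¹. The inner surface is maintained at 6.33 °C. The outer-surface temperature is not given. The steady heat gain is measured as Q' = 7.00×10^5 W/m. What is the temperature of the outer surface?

Series resistances:
  R'_copper = ln(0.0229/0.0214)/(2πk) = 0.06775/(2π·342) = 3.153×10^-5 m·K/W
ΣR = 3.153×10^-5 m·K/W
ΔT = Q'·ΣR = 7.00×10^5 × 3.153×10^-5 = 22.07 K
Heat flows inward, so T_out = T_in + ΔT = 6.33 + 22.07 = 28.4 °C

T_out = 28.4 °C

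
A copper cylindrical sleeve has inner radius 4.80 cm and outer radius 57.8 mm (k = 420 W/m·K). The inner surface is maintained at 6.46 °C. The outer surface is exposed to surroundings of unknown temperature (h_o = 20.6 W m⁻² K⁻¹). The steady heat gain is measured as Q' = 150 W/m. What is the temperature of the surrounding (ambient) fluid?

Sum the resistances:
  R'_copper = ln(0.0578/0.0480)/(2πk) = 0.1858/(2π·420) = 7.040×10^-5 m·K/W
  R'_conv,out = 1/(2πr h) = 1/(2π·0.0578·20.6) = 0.1337 m·K/W
ΣR = 0.1337 m·K/W
ΔT = Q'·ΣR = 150 × 0.1337 = 20.06 K
Heat flows inward, so T_out = T_in + ΔT = 6.46 + 20.06 = 26.5 °C

T_out = 26.5 °C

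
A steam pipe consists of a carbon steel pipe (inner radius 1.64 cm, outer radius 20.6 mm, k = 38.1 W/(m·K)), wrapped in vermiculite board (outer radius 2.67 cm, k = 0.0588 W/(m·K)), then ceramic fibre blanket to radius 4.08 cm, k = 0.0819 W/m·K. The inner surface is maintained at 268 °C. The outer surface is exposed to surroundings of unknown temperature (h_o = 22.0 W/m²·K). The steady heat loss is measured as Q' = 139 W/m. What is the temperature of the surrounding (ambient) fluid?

T_out = 31.1 °C

Sum the resistances:
  R'_carbon steel = ln(0.0206/0.0164)/(2πk) = 0.2280/(2π·38.1) = 9.525×10^-4 m·K/W
  R'_vermiculite board = ln(0.0267/0.0206)/(2πk) = 0.2594/(2π·0.0588) = 0.7020 m·K/W
  R'_ceramic fibre blanket = ln(0.0408/0.0267)/(2πk) = 0.4240/(2π·0.0819) = 0.8240 m·K/W
  R'_conv,out = 1/(2πr h) = 1/(2π·0.0408·22.0) = 0.1773 m·K/W
ΣR = 1.704 m·K/W
ΔT = Q'·ΣR = 139 × 1.704 = 236.9 K
Heat flows outward, so T_out = T_in − ΔT = 268 − 236.9 = 31.1 °C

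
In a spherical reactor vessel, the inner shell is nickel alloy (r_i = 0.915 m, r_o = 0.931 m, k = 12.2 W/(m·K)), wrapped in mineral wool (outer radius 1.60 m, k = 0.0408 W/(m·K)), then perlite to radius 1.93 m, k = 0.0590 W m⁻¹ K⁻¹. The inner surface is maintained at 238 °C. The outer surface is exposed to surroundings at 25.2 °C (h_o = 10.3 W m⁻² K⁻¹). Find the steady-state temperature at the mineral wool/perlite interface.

Resistance network (inner→outer):
  R_nickel alloy = (1/0.915 − 1/0.931)/(4πk) = 0.01878/(4π·12.2) = 1.225×10^-4 K/W
  R_mineral wool = (1/0.931 − 1/1.60)/(4πk) = 0.4491/(4π·0.0408) = 0.8760 K/W
  R_perlite = (1/1.60 − 1/1.93)/(4πk) = 0.1069/(4π·0.0590) = 0.1441 K/W
  R_conv,out = 1/(4πr²h) = 1/(4π·1.93²·10.3) = 0.002074 K/W
ΣR = 1.225×10^-4 + 0.8760 + 0.1441 + 0.002074 = 1.022 K/W
Q = ΔT/ΣR = (238 °C − 25.2 °C)/1.022 = 208.2 W
From the inner boundary to the mineral wool/perlite interface, ΣR_partial = 0.8761 K/W.
T_interface = T_in − Q·ΣR_partial = 238 °C − (208.2)(0.8761) = 55.6 °C

T = 55.6 °C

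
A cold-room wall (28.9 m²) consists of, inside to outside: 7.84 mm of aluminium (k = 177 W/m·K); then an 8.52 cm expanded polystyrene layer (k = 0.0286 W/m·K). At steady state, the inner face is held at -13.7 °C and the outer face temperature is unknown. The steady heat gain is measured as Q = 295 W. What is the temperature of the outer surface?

T_out = 16.7 °C

Series resistances:
  R_aluminium = L/(kA) = 0.00784/(177·28.9) = 1.533×10^-6 K/W
  R_expanded polystyrene = L/(kA) = 0.0852/(0.0286·28.9) = 0.1031 K/W
ΣR = 0.1031 K/W
ΔT = Q·ΣR = 295 × 0.1031 = 30.41 K
Heat flows inward, so T_out = T_in + ΔT = -13.7 + 30.41 = 16.7 °C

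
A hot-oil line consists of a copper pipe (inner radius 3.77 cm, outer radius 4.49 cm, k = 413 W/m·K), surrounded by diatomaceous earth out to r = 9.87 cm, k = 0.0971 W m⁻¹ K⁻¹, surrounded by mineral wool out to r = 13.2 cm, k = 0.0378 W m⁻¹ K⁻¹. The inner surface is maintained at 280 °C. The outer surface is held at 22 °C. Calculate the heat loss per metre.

Q' = 103 W/m

Resistance network (inner→outer):
  R'_copper = ln(0.0449/0.0377)/(2πk) = 0.1748/(2π·413) = 6.735×10^-5 m·K/W
  R'_diatomaceous earth = ln(0.0987/0.0449)/(2πk) = 0.7876/(2π·0.0971) = 1.291 m·K/W
  R'_mineral wool = ln(0.132/0.0987)/(2πk) = 0.2907/(2π·0.0378) = 1.224 m·K/W
ΣR = 6.735×10^-5 + 1.291 + 1.224 = 2.515 m·K/W
Q' = ΔT/ΣR = (280 °C − 22 °C)/2.515 = 103 W/m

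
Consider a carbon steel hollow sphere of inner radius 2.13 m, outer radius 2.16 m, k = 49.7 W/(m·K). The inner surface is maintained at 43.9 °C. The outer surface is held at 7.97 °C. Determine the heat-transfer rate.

Q = 4πk·ΔT/(1/r₁ − 1/r₂) = 4π × 49.7 × 35.93 / (1/2.13 − 1/2.16) = 3.44×10^6 W

Q = 3.44×10^6 W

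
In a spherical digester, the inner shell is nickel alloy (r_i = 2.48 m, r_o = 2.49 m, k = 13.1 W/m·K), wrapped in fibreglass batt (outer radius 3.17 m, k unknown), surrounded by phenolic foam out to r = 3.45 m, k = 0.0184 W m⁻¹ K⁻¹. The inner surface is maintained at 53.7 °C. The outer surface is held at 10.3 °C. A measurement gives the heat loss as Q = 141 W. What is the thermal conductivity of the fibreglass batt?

ΣR = ΔT/Q = |53.7 − 10.3|/141 = 0.3078 K/W
Known resistances:
  R_nickel alloy = (1/2.48 − 1/2.49)/(4πk) = 0.001619/(4π·13.1) = 9.837×10^-6 K/W
  R_phenolic foam = (1/3.17 − 1/3.45)/(4πk) = 0.02560/(4π·0.0184) = 0.1107 K/W
R_fibreglass batt = ΣR − ΣR_known = 0.3078 − 0.1107 = 0.1971 K/W
(1/r₁−1/r₂)/(4πk) = 0.1971 ⇒ k = 0.08615/(4π·0.1971) = 0.0348 W/m·K

k = 0.0348 W/m·K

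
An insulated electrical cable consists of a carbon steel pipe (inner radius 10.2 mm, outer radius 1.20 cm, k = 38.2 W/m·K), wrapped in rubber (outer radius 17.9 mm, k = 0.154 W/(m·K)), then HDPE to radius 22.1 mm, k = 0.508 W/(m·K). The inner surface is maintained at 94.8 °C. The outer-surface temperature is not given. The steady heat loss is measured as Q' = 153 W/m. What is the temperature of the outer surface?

Series resistances:
  R'_carbon steel = ln(0.0120/0.0102)/(2πk) = 0.1625/(2π·38.2) = 6.771×10^-4 m·K/W
  R'_rubber = ln(0.0179/0.0120)/(2πk) = 0.3999/(2π·0.154) = 0.4133 m·K/W
  R'_HDPE = ln(0.0221/0.0179)/(2πk) = 0.2108/(2π·0.508) = 0.06604 m·K/W
ΣR = 0.4800 m·K/W
ΔT = Q'·ΣR = 153 × 0.4800 = 73.44 K
Heat flows outward, so T_out = T_in − ΔT = 94.8 − 73.44 = 21.4 °C

T_out = 21.4 °C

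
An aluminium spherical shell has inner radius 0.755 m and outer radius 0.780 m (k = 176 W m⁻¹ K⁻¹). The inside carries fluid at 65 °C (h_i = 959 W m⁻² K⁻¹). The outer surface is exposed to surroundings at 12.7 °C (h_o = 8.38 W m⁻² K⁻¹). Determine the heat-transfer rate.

Q = 3320 W

Treat each layer as a resistance in series:
  R_conv,in = 1/(4πr²h) = 1/(4π·0.755²·959) = 1.456×10^-4 K/W
  R_aluminium = (1/0.755 − 1/0.780)/(4πk) = 0.04245/(4π·176) = 1.919×10^-5 K/W
  R_conv,out = 1/(4πr²h) = 1/(4π·0.780²·8.38) = 0.01561 K/W
ΣR = 1.456×10^-4 + 1.919×10^-5 + 0.01561 = 0.01577 K/W
Q = ΔT/ΣR = (65 °C − 12.7 °C)/0.01577 = 3320 W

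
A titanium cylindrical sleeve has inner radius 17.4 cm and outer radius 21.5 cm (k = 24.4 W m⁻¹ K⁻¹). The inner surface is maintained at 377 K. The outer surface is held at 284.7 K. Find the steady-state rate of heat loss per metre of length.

Q' = 2πk·ΔT/ln(r₂/r₁) = 2π × 24.4 × 92.3 / ln(0.215/0.174) = 66900 W/m

Q' = 66.9 kW/m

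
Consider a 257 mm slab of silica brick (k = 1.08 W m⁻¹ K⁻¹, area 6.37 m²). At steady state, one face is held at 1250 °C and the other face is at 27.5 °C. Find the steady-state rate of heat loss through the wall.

Q = 32700 W

Q = kA·ΔT/L = 1.08 × 6.37 × |1250 °C − 27.5 °C| / 0.257 = 32700 W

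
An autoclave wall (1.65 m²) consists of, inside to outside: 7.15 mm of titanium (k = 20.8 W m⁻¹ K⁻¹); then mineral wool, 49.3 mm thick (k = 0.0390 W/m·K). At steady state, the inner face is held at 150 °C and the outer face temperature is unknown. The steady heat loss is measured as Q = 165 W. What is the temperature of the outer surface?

T_out = 23.6 °C

Series resistances:
  R_titanium = L/(kA) = 0.00715/(20.8·1.65) = 2.083×10^-4 K/W
  R_mineral wool = L/(kA) = 0.0493/(0.0390·1.65) = 0.7661 K/W
ΣR = 0.7663 K/W
ΔT = Q·ΣR = 165 × 0.7663 = 126.4 K
Heat flows outward, so T_out = T_in − ΔT = 150 − 126.4 = 23.6 °C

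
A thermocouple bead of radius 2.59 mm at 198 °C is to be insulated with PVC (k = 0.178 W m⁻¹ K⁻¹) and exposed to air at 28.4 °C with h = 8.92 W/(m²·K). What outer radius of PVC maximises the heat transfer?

r_cr = 3.99 cm

For a sphere, r_cr = 2k_ins/h = 2·0.178/8.92 = 0.0399 m = 3.99 cm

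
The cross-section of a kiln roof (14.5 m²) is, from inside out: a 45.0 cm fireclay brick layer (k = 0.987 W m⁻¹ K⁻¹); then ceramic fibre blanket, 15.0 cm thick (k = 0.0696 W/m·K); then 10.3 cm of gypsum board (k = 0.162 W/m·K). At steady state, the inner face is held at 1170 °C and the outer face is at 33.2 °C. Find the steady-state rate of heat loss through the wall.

Q = 5080 W

Treat each layer as a resistance in series:
  R_fireclay brick = L/(kA) = 0.450/(0.987·14.5) = 0.03144 K/W
  R_ceramic fibre blanket = L/(kA) = 0.150/(0.0696·14.5) = 0.1486 K/W
  R_gypsum board = L/(kA) = 0.103/(0.162·14.5) = 0.04385 K/W
ΣR = 0.03144 + 0.1486 + 0.04385 = 0.2239 K/W
Q = ΔT/ΣR = (1170 °C − 33.2 °C)/0.2239 = 5080 W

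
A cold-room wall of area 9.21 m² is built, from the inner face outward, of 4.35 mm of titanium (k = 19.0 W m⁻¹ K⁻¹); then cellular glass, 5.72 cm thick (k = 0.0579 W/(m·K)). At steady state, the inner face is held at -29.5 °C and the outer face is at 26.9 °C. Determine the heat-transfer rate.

Treat each layer as a resistance in series:
  R_titanium = L/(kA) = 0.00435/(19.0·9.21) = 2.486×10^-5 K/W
  R_cellular glass = L/(kA) = 0.0572/(0.0579·9.21) = 0.1073 K/W
ΣR = 2.486×10^-5 + 0.1073 = 0.1073 K/W
Q = ΔT/ΣR = (-29.5 °C − 26.9 °C)/0.1073 = -526 W
(Negative Q ⇒ heat flows inward; heat gain = 526 W.)

Q = 526 W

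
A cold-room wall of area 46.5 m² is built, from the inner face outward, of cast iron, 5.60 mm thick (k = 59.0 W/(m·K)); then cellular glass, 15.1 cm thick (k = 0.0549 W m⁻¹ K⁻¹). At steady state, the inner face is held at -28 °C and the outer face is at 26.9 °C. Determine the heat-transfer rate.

Resistance network (inner→outer):
  R_cast iron = L/(kA) = 0.00560/(59.0·46.5) = 2.041×10^-6 K/W
  R_cellular glass = L/(kA) = 0.151/(0.0549·46.5) = 0.05915 K/W
ΣR = 2.041×10^-6 + 0.05915 = 0.05915 K/W
Q = ΔT/ΣR = (-28 °C − 26.9 °C)/0.05915 = -928 W
(Negative Q ⇒ heat flows inward; heat gain = 928 W.)

Q = 928 W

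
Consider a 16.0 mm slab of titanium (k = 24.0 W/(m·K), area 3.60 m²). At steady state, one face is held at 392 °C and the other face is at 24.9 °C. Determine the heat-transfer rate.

Q = 1980 kW

Q = kA·ΔT/L = 24.0 × 3.60 × |392 °C − 24.9 °C| / 0.0160 = 1.98×10^6 W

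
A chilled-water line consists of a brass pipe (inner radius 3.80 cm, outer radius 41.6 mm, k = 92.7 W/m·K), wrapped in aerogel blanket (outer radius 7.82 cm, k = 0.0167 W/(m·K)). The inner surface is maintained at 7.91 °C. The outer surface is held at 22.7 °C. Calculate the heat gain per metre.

Treat each layer as a resistance in series:
  R'_brass = ln(0.0416/0.0380)/(2πk) = 0.09051/(2π·92.7) = 1.554×10^-4 m·K/W
  R'_aerogel blanket = ln(0.0782/0.0416)/(2πk) = 0.6312/(2π·0.0167) = 6.015 m·K/W
ΣR = 1.554×10^-4 + 6.015 = 6.015 m·K/W
Q' = ΔT/ΣR = (7.91 °C − 22.7 °C)/6.015 = -2.46 W/m
(Negative Q' ⇒ heat flows inward; heat gain = 2.46 W/m.)

Q' = 2.46 W/m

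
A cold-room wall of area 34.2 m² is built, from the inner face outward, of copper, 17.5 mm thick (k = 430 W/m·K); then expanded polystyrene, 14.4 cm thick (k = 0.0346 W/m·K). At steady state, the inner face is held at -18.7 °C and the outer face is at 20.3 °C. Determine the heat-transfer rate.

Q = 320 W

Series thermal resistances, inner to outer:
  R_copper = L/(kA) = 0.0175/(430·34.2) = 1.190×10^-6 K/W
  R_expanded polystyrene = L/(kA) = 0.144/(0.0346·34.2) = 0.1217 K/W
ΣR = 1.190×10^-6 + 0.1217 = 0.1217 K/W
Q = ΔT/ΣR = (-18.7 °C − 20.3 °C)/0.1217 = -320 W
(Negative Q ⇒ heat flows inward; heat gain = 320 W.)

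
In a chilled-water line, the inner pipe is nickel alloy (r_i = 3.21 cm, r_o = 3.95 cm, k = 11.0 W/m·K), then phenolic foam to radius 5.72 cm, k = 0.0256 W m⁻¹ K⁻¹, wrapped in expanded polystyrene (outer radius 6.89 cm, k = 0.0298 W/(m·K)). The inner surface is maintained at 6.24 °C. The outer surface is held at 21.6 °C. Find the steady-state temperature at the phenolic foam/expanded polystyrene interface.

Series thermal resistances, inner to outer:
  R'_nickel alloy = ln(0.0395/0.0321)/(2πk) = 0.2074/(2π·11.0) = 0.003001 m·K/W
  R'_phenolic foam = ln(0.0572/0.0395)/(2πk) = 0.3703/(2π·0.0256) = 2.302 m·K/W
  R'_expanded polystyrene = ln(0.0689/0.0572)/(2πk) = 0.1861/(2π·0.0298) = 0.9939 m·K/W
ΣR = 0.003001 + 2.302 + 0.9939 = 3.299 m·K/W
Q' = ΔT/ΣR = (6.24 °C − 21.6 °C)/3.299 = -4.656 W/m
From the inner boundary to the phenolic foam/expanded polystyrene interface, ΣR_partial = 2.305 m·K/W.
T_interface = T_in − Q'·ΣR_partial = 6.24 °C − (-4.656)(2.305) = 17.0 °C

T = 17.0 °C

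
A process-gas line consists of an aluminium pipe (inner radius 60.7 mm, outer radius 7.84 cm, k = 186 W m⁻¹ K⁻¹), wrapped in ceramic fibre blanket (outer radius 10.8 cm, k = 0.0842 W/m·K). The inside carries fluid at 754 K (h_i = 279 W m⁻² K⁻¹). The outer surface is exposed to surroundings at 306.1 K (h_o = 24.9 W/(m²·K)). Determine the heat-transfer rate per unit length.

Q' = 664 W/m

Treat each layer as a resistance in series:
  R'_conv,in = 1/(2πr h) = 1/(2π·0.0607·279) = 0.009398 m·K/W
  R'_aluminium = ln(0.0784/0.0607)/(2πk) = 0.2559/(2π·186) = 2.189×10^-4 m·K/W
  R'_ceramic fibre blanket = ln(0.108/0.0784)/(2πk) = 0.3203/(2π·0.0842) = 0.6054 m·K/W
  R'_conv,out = 1/(2πr h) = 1/(2π·0.108·24.9) = 0.05918 m·K/W
ΣR = 0.009398 + 2.189×10^-4 + 0.6054 + 0.05918 = 0.6742 m·K/W
Q' = ΔT/ΣR = (754 K − 306.1 K)/0.6742 = 664 W/m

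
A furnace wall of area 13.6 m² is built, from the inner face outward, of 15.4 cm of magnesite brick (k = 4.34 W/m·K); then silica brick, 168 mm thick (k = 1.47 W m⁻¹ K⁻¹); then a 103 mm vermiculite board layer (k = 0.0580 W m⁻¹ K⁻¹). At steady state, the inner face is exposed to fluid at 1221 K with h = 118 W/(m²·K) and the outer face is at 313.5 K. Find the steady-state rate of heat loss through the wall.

Series thermal resistances, inner to outer:
  R_conv,in = 1/(hA) = 1/(118·13.6) = 6.231×10^-4 K/W
  R_magnesite brick = L/(kA) = 0.154/(4.34·13.6) = 0.002609 K/W
  R_silica brick = L/(kA) = 0.168/(1.47·13.6) = 0.008403 K/W
  R_vermiculite board = L/(kA) = 0.103/(0.0580·13.6) = 0.1306 K/W
ΣR = 6.231×10^-4 + 0.002609 + 0.008403 + 0.1306 = 0.1422 K/W
Q = ΔT/ΣR = (1221 K − 313.5 K)/0.1422 = 6380 W

Q = 6.38 kW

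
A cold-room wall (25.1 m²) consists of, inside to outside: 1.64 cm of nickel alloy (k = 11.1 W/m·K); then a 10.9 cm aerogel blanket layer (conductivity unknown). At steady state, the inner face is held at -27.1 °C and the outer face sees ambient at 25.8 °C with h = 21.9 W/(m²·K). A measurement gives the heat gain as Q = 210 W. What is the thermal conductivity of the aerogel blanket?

ΣR = ΔT/Q = |-27.1 − 25.8|/210 = 0.2519 K/W
Known resistances:
  R_nickel alloy = L/(kA) = 0.0164/(11.1·25.1) = 5.886×10^-5 K/W
  R_conv,out = 1/(hA) = 1/(21.9·25.1) = 0.001819 K/W
R_aerogel blanket = ΣR − ΣR_known = 0.2519 − 0.001878 = 0.2500 K/W
L/(kA) = 0.2500 ⇒ k = 0.109/(0.2500·25.1) = 0.0174 W/m·K

k = 0.0174 W/m·K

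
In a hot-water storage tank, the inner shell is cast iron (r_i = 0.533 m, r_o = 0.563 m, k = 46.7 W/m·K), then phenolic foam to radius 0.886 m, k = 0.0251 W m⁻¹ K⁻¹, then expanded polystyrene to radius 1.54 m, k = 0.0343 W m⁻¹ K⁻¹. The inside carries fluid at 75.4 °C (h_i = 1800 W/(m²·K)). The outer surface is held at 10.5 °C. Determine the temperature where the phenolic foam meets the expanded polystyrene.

Treat each layer as a resistance in series:
  R_conv,in = 1/(4πr²h) = 1/(4π·0.533²·1800) = 1.556×10^-4 K/W
  R_cast iron = (1/0.533 − 1/0.563)/(4πk) = 0.09997/(4π·46.7) = 1.704×10^-4 K/W
  R_phenolic foam = (1/0.563 − 1/0.886)/(4πk) = 0.6475/(4π·0.0251) = 2.053 K/W
  R_expanded polystyrene = (1/0.886 − 1/1.54)/(4πk) = 0.4793/(4π·0.0343) = 1.112 K/W
ΣR = 1.556×10^-4 + 1.704×10^-4 + 2.053 + 1.112 = 3.165 K/W
Q = ΔT/ΣR = (75.4 °C − 10.5 °C)/3.165 = 20.51 W
From the inner boundary to the phenolic foam/expanded polystyrene interface, ΣR_partial = 2.053 K/W.
T_interface = T_in − Q·ΣR_partial = 75.4 °C − (20.51)(2.053) = 33.3 °C

T = 33.3 °C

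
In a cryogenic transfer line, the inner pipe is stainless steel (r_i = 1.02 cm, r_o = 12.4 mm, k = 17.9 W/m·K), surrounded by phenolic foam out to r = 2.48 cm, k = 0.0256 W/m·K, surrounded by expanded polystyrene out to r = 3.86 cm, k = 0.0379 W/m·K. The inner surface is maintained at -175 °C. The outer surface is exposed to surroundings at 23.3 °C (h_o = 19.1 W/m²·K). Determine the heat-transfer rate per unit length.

Series thermal resistances, inner to outer:
  R'_stainless steel = ln(0.0124/0.0102)/(2πk) = 0.1953/(2π·17.9) = 0.001737 m·K/W
  R'_phenolic foam = ln(0.0248/0.0124)/(2πk) = 0.6931/(2π·0.0256) = 4.309 m·K/W
  R'_expanded polystyrene = ln(0.0386/0.0248)/(2πk) = 0.4424/(2π·0.0379) = 1.858 m·K/W
  R'_conv,out = 1/(2πr h) = 1/(2π·0.0386·19.1) = 0.2159 m·K/W
ΣR = 0.001737 + 4.309 + 1.858 + 0.2159 = 6.385 m·K/W
Q' = ΔT/ΣR = (-175 °C − 23.3 °C)/6.385 = -31.1 W/m
(Negative Q' ⇒ heat flows inward; heat gain = 31.1 W/m.)

Q' = 31.1 W/m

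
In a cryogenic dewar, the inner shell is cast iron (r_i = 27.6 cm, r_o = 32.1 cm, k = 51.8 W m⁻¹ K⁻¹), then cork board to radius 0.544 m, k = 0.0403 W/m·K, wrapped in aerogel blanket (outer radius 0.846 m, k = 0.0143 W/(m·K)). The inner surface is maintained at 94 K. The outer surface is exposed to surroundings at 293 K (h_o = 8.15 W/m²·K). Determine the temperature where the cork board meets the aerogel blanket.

Series thermal resistances, inner to outer:
  R_cast iron = (1/0.276 − 1/0.321)/(4πk) = 0.5079/(4π·51.8) = 7.803×10^-4 K/W
  R_cork board = (1/0.321 − 1/0.544)/(4πk) = 1.277/(4π·0.0403) = 2.522 K/W
  R_aerogel blanket = (1/0.544 − 1/0.846)/(4πk) = 0.6562/(4π·0.0143) = 3.652 K/W
  R_conv,out = 1/(4πr²h) = 1/(4π·0.846²·8.15) = 0.01364 K/W
ΣR = 7.803×10^-4 + 2.522 + 3.652 + 0.01364 = 6.188 K/W
Q = ΔT/ΣR = (94 K − 293 K)/6.188 = -32.16 W
From the inner boundary to the cork board/aerogel blanket interface, ΣR_partial = 2.523 K/W.
T_interface = T_in − Q·ΣR_partial = 94 K − (-32.16)(2.523) = 175.1 K

T = 175.1 K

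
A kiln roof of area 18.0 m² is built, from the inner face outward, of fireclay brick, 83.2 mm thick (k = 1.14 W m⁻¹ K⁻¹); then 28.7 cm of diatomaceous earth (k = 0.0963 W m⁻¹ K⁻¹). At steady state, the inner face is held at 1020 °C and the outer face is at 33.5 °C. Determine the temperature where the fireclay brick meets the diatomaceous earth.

T = 996 °C

Series thermal resistances, inner to outer:
  R_fireclay brick = L/(kA) = 0.0832/(1.14·18.0) = 0.004055 K/W
  R_diatomaceous earth = L/(kA) = 0.287/(0.0963·18.0) = 0.1656 K/W
ΣR = 0.004055 + 0.1656 = 0.1697 K/W
Q = ΔT/ΣR = (1020 °C − 33.5 °C)/0.1697 = 5813 W
From the inner boundary to the fireclay brick/diatomaceous earth interface, ΣR_partial = 0.004055 K/W.
T_interface = T_in − Q·ΣR_partial = 1020 °C − (5813)(0.004055) = 996 °C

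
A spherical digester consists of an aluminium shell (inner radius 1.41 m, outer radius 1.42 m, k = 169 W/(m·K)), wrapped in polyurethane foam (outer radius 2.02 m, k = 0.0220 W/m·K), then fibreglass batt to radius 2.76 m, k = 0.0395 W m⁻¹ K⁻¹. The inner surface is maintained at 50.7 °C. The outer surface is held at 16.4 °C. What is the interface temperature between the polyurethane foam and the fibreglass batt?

Resistance network (inner→outer):
  R_aluminium = (1/1.41 − 1/1.42)/(4πk) = 0.004995/(4π·169) = 2.352×10^-6 K/W
  R_polyurethane foam = (1/1.42 − 1/2.02)/(4πk) = 0.2092/(4π·0.0220) = 0.7566 K/W
  R_fibreglass batt = (1/2.02 − 1/2.76)/(4πk) = 0.1327/(4π·0.0395) = 0.2674 K/W
ΣR = 2.352×10^-6 + 0.7566 + 0.2674 = 1.024 K/W
Q = ΔT/ΣR = (50.7 °C − 16.4 °C)/1.024 = 33.50 W
From the inner boundary to the polyurethane foam/fibreglass batt interface, ΣR_partial = 0.7566 K/W.
T_interface = T_in − Q·ΣR_partial = 50.7 °C − (33.50)(0.7566) = 25.4 °C

T = 25.4 °C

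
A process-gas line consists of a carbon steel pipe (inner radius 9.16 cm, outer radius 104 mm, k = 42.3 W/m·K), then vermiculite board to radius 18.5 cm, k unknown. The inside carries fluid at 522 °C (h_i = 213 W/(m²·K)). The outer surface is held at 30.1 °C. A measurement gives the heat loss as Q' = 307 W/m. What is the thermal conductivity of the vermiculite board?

k = 0.0575 W/m·K

ΣR = ΔT/Q' = |522 − 30.1|/307 = 1.602 m·K/W
Known resistances:
  R'_conv,in = 1/(2πr h) = 1/(2π·0.0916·213) = 0.008157 m·K/W
  R'_carbon steel = ln(0.104/0.0916)/(2πk) = 0.1270/(2π·42.3) = 4.777×10^-4 m·K/W
R_vermiculite board = ΣR − ΣR_known = 1.602 − 0.008635 = 1.593 m·K/W
ln(r₂/r₁)/(2πk) = 1.593 ⇒ k = 0.5760/(2π·1.593) = 0.0575 W/m·K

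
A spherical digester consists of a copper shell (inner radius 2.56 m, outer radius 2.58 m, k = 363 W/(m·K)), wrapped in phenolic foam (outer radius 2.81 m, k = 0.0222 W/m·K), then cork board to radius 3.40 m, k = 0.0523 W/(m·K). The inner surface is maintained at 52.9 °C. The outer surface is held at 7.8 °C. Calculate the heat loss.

Q = 217 W

Series thermal resistances, inner to outer:
  R_copper = (1/2.56 − 1/2.58)/(4πk) = 0.003028/(4π·363) = 6.638×10^-7 K/W
  R_phenolic foam = (1/2.58 − 1/2.81)/(4πk) = 0.03173/(4π·0.0222) = 0.1137 K/W
  R_cork board = (1/2.81 − 1/3.40)/(4πk) = 0.06175/(4π·0.0523) = 0.09396 K/W
ΣR = 6.638×10^-7 + 0.1137 + 0.09396 = 0.2077 K/W
Q = ΔT/ΣR = (52.9 °C − 7.8 °C)/0.2077 = 217 W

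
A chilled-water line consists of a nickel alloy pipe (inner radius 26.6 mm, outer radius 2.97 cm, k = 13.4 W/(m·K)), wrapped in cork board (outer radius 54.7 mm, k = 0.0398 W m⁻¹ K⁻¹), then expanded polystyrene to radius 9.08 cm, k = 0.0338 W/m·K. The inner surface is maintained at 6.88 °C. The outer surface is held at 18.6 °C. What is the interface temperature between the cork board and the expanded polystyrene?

T = 12.8 °C

Series thermal resistances, inner to outer:
  R'_nickel alloy = ln(0.0297/0.0266)/(2πk) = 0.1102/(2π·13.4) = 0.001309 m·K/W
  R'_cork board = ln(0.0547/0.0297)/(2πk) = 0.6107/(2π·0.0398) = 2.442 m·K/W
  R'_expanded polystyrene = ln(0.0908/0.0547)/(2πk) = 0.5068/(2π·0.0338) = 2.386 m·K/W
ΣR = 0.001309 + 2.442 + 2.386 = 4.829 m·K/W
Q' = ΔT/ΣR = (6.88 °C − 18.6 °C)/4.829 = -2.427 W/m
From the inner boundary to the cork board/expanded polystyrene interface, ΣR_partial = 2.443 m·K/W.
T_interface = T_in − Q'·ΣR_partial = 6.88 °C − (-2.427)(2.443) = 12.8 °C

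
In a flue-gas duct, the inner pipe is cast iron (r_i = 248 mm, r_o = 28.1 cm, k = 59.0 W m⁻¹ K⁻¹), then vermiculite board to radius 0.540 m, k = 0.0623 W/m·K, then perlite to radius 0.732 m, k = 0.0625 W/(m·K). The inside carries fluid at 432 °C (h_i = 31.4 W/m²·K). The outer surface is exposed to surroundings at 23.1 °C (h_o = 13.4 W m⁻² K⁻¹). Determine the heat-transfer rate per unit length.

Q' = 165 W/m

Series thermal resistances, inner to outer:
  R'_conv,in = 1/(2πr h) = 1/(2π·0.248·31.4) = 0.02044 m·K/W
  R'_cast iron = ln(0.281/0.248)/(2πk) = 0.1249/(2π·59.0) = 3.370×10^-4 m·K/W
  R'_vermiculite board = ln(0.540/0.281)/(2πk) = 0.6532/(2π·0.0623) = 1.669 m·K/W
  R'_perlite = ln(0.732/0.540)/(2πk) = 0.3042/(2π·0.0625) = 0.7747 m·K/W
  R'_conv,out = 1/(2πr h) = 1/(2π·0.732·13.4) = 0.01623 m·K/W
ΣR = 0.02044 + 3.370×10^-4 + 1.669 + 0.7747 + 0.01623 = 2.481 m·K/W
Q' = ΔT/ΣR = (432 °C − 23.1 °C)/2.481 = 165 W/m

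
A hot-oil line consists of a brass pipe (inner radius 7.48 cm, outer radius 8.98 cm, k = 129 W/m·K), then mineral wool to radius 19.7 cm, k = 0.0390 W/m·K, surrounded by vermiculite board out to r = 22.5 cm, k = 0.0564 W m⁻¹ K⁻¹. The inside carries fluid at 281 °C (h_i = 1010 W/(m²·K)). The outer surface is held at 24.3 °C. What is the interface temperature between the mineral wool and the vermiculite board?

Resistance network (inner→outer):
  R'_conv,in = 1/(2πr h) = 1/(2π·0.0748·1010) = 0.002107 m·K/W
  R'_brass = ln(0.0898/0.0748)/(2πk) = 0.1828/(2π·129) = 2.255×10^-4 m·K/W
  R'_mineral wool = ln(0.197/0.0898)/(2πk) = 0.7856/(2π·0.0390) = 3.206 m·K/W
  R'_vermiculite board = ln(0.225/0.197)/(2πk) = 0.1329/(2π·0.0564) = 0.3750 m·K/W
ΣR = 0.002107 + 2.255×10^-4 + 3.206 + 0.3750 = 3.583 m·K/W
Q' = ΔT/ΣR = (281 °C − 24.3 °C)/3.583 = 71.64 W/m
From the inner boundary to the mineral wool/vermiculite board interface, ΣR_partial = 3.208 m·K/W.
T_interface = T_in − Q'·ΣR_partial = 281 °C − (71.64)(3.208) = 51.2 °C

T = 51.2 °C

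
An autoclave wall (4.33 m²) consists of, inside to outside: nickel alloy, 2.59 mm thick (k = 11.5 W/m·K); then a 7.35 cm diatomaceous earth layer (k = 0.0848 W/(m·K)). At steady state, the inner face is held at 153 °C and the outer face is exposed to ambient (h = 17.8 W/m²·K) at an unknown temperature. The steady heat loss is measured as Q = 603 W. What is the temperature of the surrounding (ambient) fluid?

Sum the resistances:
  R_nickel alloy = L/(kA) = 0.00259/(11.5·4.33) = 5.201×10^-5 K/W
  R_diatomaceous earth = L/(kA) = 0.0735/(0.0848·4.33) = 0.2002 K/W
  R_conv,out = 1/(hA) = 1/(17.8·4.33) = 0.01297 K/W
ΣR = 0.2132 K/W
ΔT = Q·ΣR = 603 × 0.2132 = 128.6 K
Heat flows outward, so T_out = T_in − ΔT = 153 − 128.6 = 24.4 °C

T_out = 24.4 °C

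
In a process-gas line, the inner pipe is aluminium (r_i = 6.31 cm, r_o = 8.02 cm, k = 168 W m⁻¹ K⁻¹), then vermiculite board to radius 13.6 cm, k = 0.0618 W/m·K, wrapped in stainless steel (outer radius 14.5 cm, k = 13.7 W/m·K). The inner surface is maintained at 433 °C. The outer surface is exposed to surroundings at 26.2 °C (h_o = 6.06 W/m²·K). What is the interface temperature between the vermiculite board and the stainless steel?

T = 74.2 °C

Treat each layer as a resistance in series:
  R'_aluminium = ln(0.0802/0.0631)/(2πk) = 0.2398/(2π·168) = 2.272×10^-4 m·K/W
  R'_vermiculite board = ln(0.136/0.0802)/(2πk) = 0.5281/(2π·0.0618) = 1.360 m·K/W
  R'_stainless steel = ln(0.145/0.136)/(2πk) = 0.06408/(2π·13.7) = 7.444×10^-4 m·K/W
  R'_conv,out = 1/(2πr h) = 1/(2π·0.145·6.06) = 0.1811 m·K/W
ΣR = 2.272×10^-4 + 1.360 + 7.444×10^-4 + 0.1811 = 1.542 m·K/W
Q' = ΔT/ΣR = (433 °C − 26.2 °C)/1.542 = 263.8 W/m
From the inner boundary to the vermiculite board/stainless steel interface, ΣR_partial = 1.360 m·K/W.
T_interface = T_in − Q'·ΣR_partial = 433 °C − (263.8)(1.360) = 74.2 °C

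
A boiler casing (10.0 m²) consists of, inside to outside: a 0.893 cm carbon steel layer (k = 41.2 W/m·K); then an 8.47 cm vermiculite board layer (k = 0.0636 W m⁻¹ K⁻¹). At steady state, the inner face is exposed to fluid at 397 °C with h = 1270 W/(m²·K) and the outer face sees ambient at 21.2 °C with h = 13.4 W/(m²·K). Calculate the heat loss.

Resistance network (inner→outer):
  R_conv,in = 1/(hA) = 1/(1270·10.0) = 7.874×10^-5 K/W
  R_carbon steel = L/(kA) = 0.00893/(41.2·10.0) = 2.167×10^-5 K/W
  R_vermiculite board = L/(kA) = 0.0847/(0.0636·10.0) = 0.1332 K/W
  R_conv,out = 1/(hA) = 1/(13.4·10.0) = 0.007463 K/W
ΣR = 7.874×10^-5 + 2.167×10^-5 + 0.1332 + 0.007463 = 0.1408 K/W
Q = ΔT/ΣR = (397 °C − 21.2 °C)/0.1408 = 2670 W

Q = 2670 W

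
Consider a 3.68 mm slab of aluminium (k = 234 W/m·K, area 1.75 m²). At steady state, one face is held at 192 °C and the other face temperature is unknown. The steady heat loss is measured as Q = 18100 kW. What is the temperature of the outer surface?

T_out = 29.3 °C

Sum the resistances:
  R_aluminium = L/(kA) = 0.00368/(234·1.75) = 8.987×10^-6 K/W
ΣR = 8.987×10^-6 K/W
ΔT = Q·ΣR = 1.81×10^7 × 8.987×10^-6 = 162.7 K
Heat flows outward, so T_out = T_in − ΔT = 192 − 162.7 = 29.3 °C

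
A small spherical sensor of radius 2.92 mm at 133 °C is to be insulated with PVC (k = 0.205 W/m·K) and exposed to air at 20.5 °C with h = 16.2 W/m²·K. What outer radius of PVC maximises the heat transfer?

r_cr = 2.53 cm

For a sphere, r_cr = 2k_ins/h = 2·0.205/16.2 = 0.0253 m = 2.53 cm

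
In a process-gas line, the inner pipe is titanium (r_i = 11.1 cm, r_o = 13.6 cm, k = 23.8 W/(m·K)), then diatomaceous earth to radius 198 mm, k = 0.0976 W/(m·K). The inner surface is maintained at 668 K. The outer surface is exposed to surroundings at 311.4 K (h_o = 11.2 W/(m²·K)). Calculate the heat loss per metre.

Treat each layer as a resistance in series:
  R'_titanium = ln(0.136/0.111)/(2πk) = 0.2031/(2π·23.8) = 0.001358 m·K/W
  R'_diatomaceous earth = ln(0.198/0.136)/(2πk) = 0.3756/(2π·0.0976) = 0.6125 m·K/W
  R'_conv,out = 1/(2πr h) = 1/(2π·0.198·11.2) = 0.07177 m·K/W
ΣR = 0.001358 + 0.6125 + 0.07177 = 0.6856 m·K/W
Q' = ΔT/ΣR = (668 K − 311.4 K)/0.6856 = 520 W/m

Q' = 520 W/m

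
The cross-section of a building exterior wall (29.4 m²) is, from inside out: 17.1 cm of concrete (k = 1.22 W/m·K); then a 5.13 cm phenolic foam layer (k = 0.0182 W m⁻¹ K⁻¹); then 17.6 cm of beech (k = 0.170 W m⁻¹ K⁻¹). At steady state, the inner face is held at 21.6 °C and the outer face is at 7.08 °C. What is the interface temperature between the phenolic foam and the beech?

Resistance network (inner→outer):
  R_concrete = L/(kA) = 0.171/(1.22·29.4) = 0.004767 K/W
  R_phenolic foam = L/(kA) = 0.0513/(0.0182·29.4) = 0.09587 K/W
  R_beech = L/(kA) = 0.176/(0.170·29.4) = 0.03521 K/W
ΣR = 0.004767 + 0.09587 + 0.03521 = 0.1358 K/W
Q = ΔT/ΣR = (21.6 °C − 7.08 °C)/0.1358 = 106.9 W
From the inner boundary to the phenolic foam/beech interface, ΣR_partial = 0.1006 K/W.
T_interface = T_in − Q·ΣR_partial = 21.6 °C − (106.9)(0.1006) = 10.8 °C

T = 10.8 °C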